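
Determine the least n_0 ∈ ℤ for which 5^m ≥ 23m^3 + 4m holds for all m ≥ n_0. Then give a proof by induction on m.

n_0 = 5

At m = 4: 625 < 1488, so the inequality fails and n_0 ≥ 5. We prove 5^m ≥ 23m^3 + 4m for all m ≥ 5.
For the base case m = 5: 5^m = 3125 and 23m^3 + 4m = 2895, so 3125 ≥ 2895.
Suppose the result is true for m = p, so 5^p ≥ 23p^3 + 4p.
Then 5^(p + 1) = 5·(5^p) ≥ 5·(23p^3 + 4p).
Also, for p ≥ 5 we have 5·(23p^3 + 4p) ≥ 23(p+1)^3 + 4(p+1), since 5·(23p^3 + 4p) − (23(p+1)^3 + 4(p+1)) = 92p^3 - 69p^2 - 53p - 27, which is nonnegative for all p ≥ 5.
Combining, 5^(p + 1) ≥ 23(p+1)^3 + 4(p+1).
Hence, by induction on m, the claim holds for every m ≥ 5.
Hence the smallest such n_0 is 5.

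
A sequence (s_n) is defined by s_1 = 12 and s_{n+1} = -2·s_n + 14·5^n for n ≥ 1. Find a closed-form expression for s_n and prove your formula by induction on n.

s_n = -(-2)^n + 2·5^n

Computing the first terms: s_1 = 12, s_2 = 46, s_3 = 258. This suggests s_n = -(-2)^n + 2·5^n.
For the base case n = 1: the formula gives 12 = 12 = s_1.
For the inductive step, assume it holds for an arbitrary m ≥ 1, so s_m = -(-2)^m + 2·5^m.
Then s_{m+1} = -2·s_m + 14·5^m = -2·(-(-2)^m + 2·5^m) + 14·5^m = -(-2)^(m + 1) + 2·5^(m + 1),
which is the claimed formula at n = m+1.
This completes the induction.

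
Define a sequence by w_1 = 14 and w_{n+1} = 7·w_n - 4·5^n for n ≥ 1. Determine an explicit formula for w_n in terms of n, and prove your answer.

w_n = 2·5^n + 4·7^(n - 1)

Computing the first terms: w_1 = 14, w_2 = 78, w_3 = 446. This suggests w_n = 2·5^n + 4·7^(n - 1).
Base case (n = 1): the formula gives 14 = 14 = w_1.
Suppose the result is true for n = p, so w_p = 2·5^p + 4·7^(p - 1).
Then w_{p+1} = 7·w_p - 4·5^p = 7·(2·5^p + 4·7^(p - 1)) - 4·5^p = 2·5^(p + 1) + 4·7^p = 2·5^(p+1) + 4·7^((p+1) - 1),
which is the claimed formula at n = p+1.
Hence, by induction on n, the claim holds for every n ≥ 1.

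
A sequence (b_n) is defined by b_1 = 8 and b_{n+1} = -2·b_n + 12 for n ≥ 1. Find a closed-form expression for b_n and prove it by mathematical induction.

Computing the first terms: b_1 = 8, b_2 = -4, b_3 = 20. This suggests b_n = (-2)^(n + 1) + 4.
Base case (n = 1): the formula gives 8 = 8 = b_1.
Suppose the result is true for n = j, so b_j = (-2)^(j + 1) + 4.
Then b_{j+1} = -2·b_j + 12 = -2·((-2)^(j + 1) + 4) + 12 = (-2)^(j + 2) + 4 = (-2)^((j+1) + 1) + 4,
which is the claimed formula at n = j+1.
Hence, by induction on n, the claim holds for every n ≥ 1.

b_n = (-2)^(n + 1) + 4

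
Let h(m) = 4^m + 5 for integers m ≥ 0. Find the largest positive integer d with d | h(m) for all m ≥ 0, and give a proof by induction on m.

d = 3

Computing the first values: h(0) = 6 and h(1) = 9; gcd(6, 9) = 3, so d ≤ 3.
We prove 3 | 4^m + 5 for all m ≥ 0 by induction on m.
When m = 0: h(0) = 6 = 3·(2), so 3 | h(0).
Inductive step: suppose the statement holds for some r ≥ 0, i.e. 3 | h(r). Then
h(r+1) = 4^(r+1) + 5 = 4·(4^r + 5) - 15 = 4·h(r) - 15. The first term is divisible by 3 by the inductive hypothesis, and -15 is divisible by 3. Hence 3 | h(r+1).
Hence, by induction on m, the claim holds for every m ≥ 0.
Therefore the largest such d is 3.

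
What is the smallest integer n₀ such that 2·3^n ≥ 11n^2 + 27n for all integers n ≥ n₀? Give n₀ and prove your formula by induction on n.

n₀ = 5

At n = 4: 162 < 284, so the inequality fails and n₀ ≥ 5. We prove 2·3^n ≥ 11n^2 + 27n for all n ≥ 5.
For the base case n = 5: 2·3^n = 486 and 11n^2 + 27n = 410, so 486 ≥ 410.
Suppose the result is true for n = r, so 2·3^r ≥ 11r^2 + 27r.
Then 2·3^(r + 1) = 3·(2·3^r) ≥ 3·(11r^2 + 27r).
Also, for r ≥ 5 we have 3·(11r^2 + 27r) ≥ 11(r+1)^2 + 27(r+1), since 3·(11r^2 + 27r) − (11(r+1)^2 + 27(r+1)) = 22r^2 + 32r - 38, which is nonnegative for all r ≥ 5.
Combining, 2·3^(r + 1) ≥ 11(r+1)^2 + 27(r+1).
By the principle of mathematical induction, the result holds for all n ≥ 5.
Hence the smallest such n₀ is 5.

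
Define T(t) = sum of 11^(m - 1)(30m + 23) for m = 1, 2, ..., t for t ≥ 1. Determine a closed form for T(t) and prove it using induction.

T(t) = 11^t(3t + 2) - 2

We claim T(t) = 11^t(3t + 2) - 2 for all t ≥ 1.
When t = 1: T(1) = 53, and the closed form gives 53. They agree.
Inductive step: assume the claim holds for t = m, so T(m) = 11^m(3m + 2) - 2.
Then T(m+1) = T(m) + (11^m(30m + 53)) = (11^m(3m + 2) - 2) + (11^m(30m + 53)).
Simplifying, T(m+1) = 33·11^m·m + 55·11^m - 2 = 11^(m+1)(3(m+1) + 2) - 2,
which is the closed form with t = m+1.
This completes the induction.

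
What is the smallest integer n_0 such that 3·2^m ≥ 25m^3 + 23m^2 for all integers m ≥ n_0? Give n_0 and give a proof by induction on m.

At m = 14: 49152 < 73108, so the inequality fails and n_0 ≥ 15. We prove 3·2^m ≥ 25m^3 + 23m^2 for all m ≥ 15.
Base step (m = 15): 3·2^m = 98304 and 25m^3 + 23m^2 = 89550, so 98304 ≥ 89550.
Inductive step: suppose the statement holds for some j ≥ 15, so 3·2^j ≥ 25j^3 + 23j^2.
Then 3·2^(j + 1) = 2·(3·2^j) ≥ 2·(25j^3 + 23j^2).
Also, for j ≥ 15 we have 2·(25j^3 + 23j^2) ≥ 25(j+1)^3 + 23(j+1)^2, since 2·(25j^3 + 23j^2) − (25(j+1)^3 + 23(j+1)^2) = 25j^3 - 52j^2 - 121j - 48, which is nonnegative for all j ≥ 15.
Combining, 3·2^(j + 1) ≥ 25(j+1)^3 + 23(j+1)^2.
By the principle of mathematical induction, the result holds for all m ≥ 15.
Hence the smallest such n_0 is 15.

n_0 = 15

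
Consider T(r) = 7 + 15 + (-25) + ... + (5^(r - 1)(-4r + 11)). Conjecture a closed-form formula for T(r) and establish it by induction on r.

T(r) = 5^r(-r + 3) - 3

We claim T(r) = 5^r(-r + 3) - 3 for all r ≥ 1.
Base step (r = 1): T(1) = 7, and the closed form gives 7. They agree.
Inductive step: assume the claim holds for r = j, so T(j) = 5^j(-j + 3) - 3.
Then T(j+1) = T(j) + (5^j(-4j + 7)) = (5^j(-j + 3) - 3) + (5^j(-4j + 7)).
Simplifying, T(j+1) = -5·5^j·j + 10·5^j - 3 = 5^(j+1)(-(j+1) + 3) - 3,
which is the closed form with r = j+1.
By induction, the statement is established for all r ≥ 1.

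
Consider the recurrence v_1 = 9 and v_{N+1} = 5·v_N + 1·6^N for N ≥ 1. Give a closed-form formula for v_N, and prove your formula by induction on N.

Computing the first terms: v_1 = 9, v_2 = 51, v_3 = 291. This suggests v_N = 3·5^(N - 1) + 6^N.
Base case (N = 1): the formula gives 9 = 9 = v_1.
For the inductive step, assume it holds for an arbitrary i ≥ 1, so v_i = 3·5^(i - 1) + 6^i.
Then v_{i+1} = 5·v_i + 1·6^i = 5·(3·5^(i - 1) + 6^i) + 1·6^i = 3·5^i + 6^(i + 1) = 3·5^((i+1) - 1) + 6^(i+1),
which is the claimed formula at N = i+1.
By induction, the statement is established for all N ≥ 1.

v_N = 3·5^(N - 1) + 6^N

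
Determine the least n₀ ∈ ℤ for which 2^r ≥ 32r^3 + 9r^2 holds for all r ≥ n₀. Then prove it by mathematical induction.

n₀ = 18

At r = 17: 131072 < 159817, so the inequality fails and n₀ ≥ 18. We prove 2^r ≥ 32r^3 + 9r^2 for all r ≥ 18.
When r = 18: 2^r = 262144 and 32r^3 + 9r^2 = 189540, so 262144 ≥ 189540.
Suppose the result is true for r = j, so 2^j ≥ 32j^3 + 9j^2.
Then 2^(j + 1) = 2·(2^j) ≥ 2·(32j^3 + 9j^2).
Also, for j ≥ 18 we have 2·(32j^3 + 9j^2) ≥ 32(j+1)^3 + 9(j+1)^2, since 2·(32j^3 + 9j^2) − (32(j+1)^3 + 9(j+1)^2) = 32j^3 - 87j^2 - 114j - 41, which is nonnegative for all j ≥ 18.
Combining, 2^(j + 1) ≥ 32(j+1)^3 + 9(j+1)^2.
This completes the induction.
Hence the smallest such n₀ is 18.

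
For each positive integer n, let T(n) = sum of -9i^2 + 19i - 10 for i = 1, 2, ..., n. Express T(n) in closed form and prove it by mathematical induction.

We claim T(n) = -n(n - 1)(3n - 2) for all n ≥ 1.
Base case (n = 1): T(1) = 0, and the closed form gives 0. They agree.
Inductive step: suppose the statement holds for some i ≥ 1, so T(i) = i(-3i^2 + 5i - 2).
Then T(i+1) = T(i) + (i(-9i + 1)) = (i(-3i^2 + 5i - 2)) + (i(-9i + 1)).
Simplifying, T(i+1) = -i(i + 1)(3i + 1) = -(i+1)((i+1) - 1)(3(i+1) - 2),
which is the closed form with n = i+1.
This completes the induction.

T(n) = -n(n - 1)(3n - 2)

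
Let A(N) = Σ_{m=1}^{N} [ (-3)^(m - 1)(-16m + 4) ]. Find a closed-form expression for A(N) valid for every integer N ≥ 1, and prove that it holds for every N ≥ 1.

We claim A(N) = 4(-3)^N·N for all N ≥ 1.
Base step (N = 1): A(1) = -12, and the closed form gives -12. They agree.
Suppose the result is true for N = m, so A(m) = 4(-3)^m·m.
Then A(m+1) = A(m) + ((-3)^m(-16m - 12)) = (4(-3)^m·m) + ((-3)^m(-16m - 12)).
Simplifying, A(m+1) = (-3)^(m + 1)(4m + 4) = 4(-3)^(m+1)·(m+1),
which is the closed form with N = m+1.
Hence, by induction on N, the claim holds for every N ≥ 1.

A(N) = 4(-3)^N·N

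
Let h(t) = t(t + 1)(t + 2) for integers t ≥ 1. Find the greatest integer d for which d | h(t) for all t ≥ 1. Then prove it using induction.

Computing the first values: h(1) = 6 and h(2) = 24; gcd(6, 24) = 6, so d ≤ 6.
We prove 6 | t(t + 1)(t + 2) for all t ≥ 1 by induction on t.
For the base case t = 1: h(1) = 6 = 6·(1), so 6 | h(1).
Suppose the result is true for t = r, i.e. 6 | h(r). Then
h(r+1) − h(r) = (r+1)·(r+2)·(r+3) − r·(r+1)·(r+2) = (r+1)·(r+2)·[(r+3) − r] = 3·(r+1)·(r+2). The product of 2 consecutive integers is divisible by (2)! = 2, so h(r+1) − h(r) is divisible by 3·2 = 6. By the inductive hypothesis 6 | h(r), hence 6 | h(r+1).
By induction, the statement is established for all t ≥ 1.
Therefore the largest such d is 6.

d = 6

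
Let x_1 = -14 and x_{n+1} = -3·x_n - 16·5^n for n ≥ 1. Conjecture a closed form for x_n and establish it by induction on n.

x_n = -4(-3)^(n - 1) - 2·5^n

Computing the first terms: x_1 = -14, x_2 = -38, x_3 = -286. This suggests x_n = -4(-3)^(n - 1) - 2·5^n.
Base case (n = 1): the formula gives -14 = -14 = x_1.
For the inductive step, assume it holds for an arbitrary j ≥ 1, so x_j = -4(-3)^(j - 1) - 2·5^j.
Then x_{j+1} = -3·x_j - 16·5^j = -3·(-4(-3)^(j - 1) - 2·5^j) - 16·5^j = -4(-3)^j - 2·5^(j + 1) = -4(-3)^((j+1) - 1) - 2·5^(j+1),
which is the claimed formula at n = j+1.
By induction, the statement is established for all n ≥ 1.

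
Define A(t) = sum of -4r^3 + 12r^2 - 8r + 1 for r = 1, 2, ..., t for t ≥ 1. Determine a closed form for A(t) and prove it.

We claim A(t) = -t(t^3 - 2t^2 - t + 1) for all t ≥ 1.
For the base case t = 1: A(1) = 1, and the closed form gives 1. They agree.
Inductive step: assume the claim holds for t = r, so A(r) = r(-r^3 + 2r^2 + r - 1).
Then A(r+1) = A(r) + (-4r^3 + 4r + 1) = (r(-r^3 + 2r^2 + r - 1)) + (-4r^3 + 4r + 1).
Simplifying, A(r+1) = -(r + 1)(r^3 + r^2 - 2r - 1) = -(r+1)((r+1)^3 - 2(r+1)^2 - (r+1) + 1),
which is the closed form with t = r+1.
By the principle of mathematical induction, the result holds for all t ≥ 1.

A(t) = -t(t^3 - 2t^2 - t + 1)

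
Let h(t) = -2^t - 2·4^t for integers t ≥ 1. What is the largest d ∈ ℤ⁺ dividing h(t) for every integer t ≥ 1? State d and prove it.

d = 2

Computing the first values: h(1) = -10 and h(2) = -36; gcd(-10, -36) = 2, so d ≤ 2.
We prove 2 | -2^t - 2·4^t for all t ≥ 1 by induction on t.
Base step (t = 1): h(1) = -10 = 2·(-5), so 2 | h(1).
For the inductive step, assume it holds for an arbitrary j ≥ 1, i.e. 2 | h(j). Then
h(j+1) − 4·h(j) = (-2^(j+1) - 2·4^(j+1)) − 4·(-2^j - 2·4^j) = (-1)·2^j·(2 − 4) = (2)·2^j. Since 2 | h(j) by the inductive hypothesis, 2 | 4·h(j); and 2 | 2 since 2 = 2·1. Therefore 2 | h(j+1).
Hence, by induction on t, the claim holds for every t ≥ 1.
Therefore the largest such d is 2.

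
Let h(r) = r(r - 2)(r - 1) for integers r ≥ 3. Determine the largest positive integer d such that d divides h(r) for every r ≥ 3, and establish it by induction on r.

Computing the first values: h(3) = 6 and h(4) = 24; gcd(6, 24) = 6, so d ≤ 6.
We prove 6 | r(r - 2)(r - 1) for all r ≥ 3 by induction on r.
Base case (r = 3): h(3) = 6 = 6·(1), so 6 | h(3).
Inductive step: suppose the statement holds for some i ≥ 3, i.e. 6 | h(i). Then
h(i+1) − h(i) = (i-1)·i·(i+1) − (i-2)·(i-1)·i = (i-1)·i·[(i+1) − (i-2)] = 3·(i-1)·i. The product of 2 consecutive integers is divisible by (2)! = 2, so h(i+1) − h(i) is divisible by 3·2 = 6. By the inductive hypothesis 6 | h(i), hence 6 | h(i+1).
Hence, by induction on r, the claim holds for every r ≥ 3.
Therefore the largest such d is 6.

d = 6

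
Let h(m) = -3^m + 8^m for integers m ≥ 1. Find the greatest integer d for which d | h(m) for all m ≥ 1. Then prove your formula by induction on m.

d = 5

Computing the first values: h(1) = 5 and h(2) = 55; gcd(5, 55) = 5, so d ≤ 5.
We prove 5 | -3^m + 8^m for all m ≥ 1 by induction on m.
For the base case m = 1: h(1) = 5 = 5·(1), so 5 | h(1).
Inductive step: suppose the statement holds for some r ≥ 1, i.e. 5 | h(r). Then
8^{r+1} − 3^{r+1} = 8·8^r − 3·3^r = 8·(8^r − 3^r) + (5)·3^r. The first term is divisible by 5 by the inductive hypothesis, and the second term (5)·3^r is divisible by 5 since 5 | 5. Hence 5 | h(r+1).
Hence, by induction on m, the claim holds for every m ≥ 1.
Therefore the largest such d is 5.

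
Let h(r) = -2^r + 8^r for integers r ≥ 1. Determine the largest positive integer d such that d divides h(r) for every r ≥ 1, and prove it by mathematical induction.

Computing the first values: h(1) = 6 and h(2) = 60; gcd(6, 60) = 6, so d ≤ 6.
We prove 6 | -2^r + 8^r for all r ≥ 1 by induction on r.
When r = 1: h(1) = 6 = 6·(1), so 6 | h(1).
Inductive step: suppose the statement holds for some j ≥ 1, i.e. 6 | h(j). Then
8^{j+1} − 2^{j+1} = 8·8^j − 2·2^j = 8·(8^j − 2^j) + (6)·2^j. The first term is divisible by 6 by the inductive hypothesis, and the second term (6)·2^j is divisible by 6 since 6 | 6. Hence 6 | h(j+1).
This completes the induction.
Therefore the largest such d is 6.

d = 6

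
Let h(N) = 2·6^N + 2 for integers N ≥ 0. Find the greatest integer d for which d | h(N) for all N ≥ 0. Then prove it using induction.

Computing the first values: h(0) = 4 and h(1) = 14; gcd(4, 14) = 2, so d ≤ 2.
We prove 2 | 2·6^N + 2 for all N ≥ 0 by induction on N.
Base step (N = 0): h(0) = 4 = 2·(2), so 2 | h(0).
Inductive step: suppose the statement holds for some m ≥ 0, i.e. 2 | h(m). Then
h(m+1) = 2·6^(m+1) + 2 = 6·(2·6^m + 2) - 10 = 6·h(m) - 10. The first term is divisible by 2 by the inductive hypothesis, and -10 is divisible by 2. Hence 2 | h(m+1).
By induction, the statement is established for all N ≥ 0.
Therefore the largest such d is 2.

d = 2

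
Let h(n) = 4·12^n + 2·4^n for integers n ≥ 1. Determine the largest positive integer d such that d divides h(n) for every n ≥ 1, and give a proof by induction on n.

Computing the first values: h(1) = 56 and h(2) = 608; gcd(56, 608) = 8, so d ≤ 8.
We prove 8 | 4·12^n + 2·4^n for all n ≥ 1 by induction on n.
When n = 1: h(1) = 56 = 8·(7), so 8 | h(1).
For the inductive step, assume it holds for an arbitrary j ≥ 1, i.e. 8 | h(j). Then
h(j+1) − 12·h(j) = (4·12^(j+1) + 2·4^(j+1)) − 12·(4·12^j + 2·4^j) = (2)·4^j·(4 − 12) = (-16)·4^j. Since 8 | h(j) by the inductive hypothesis, 8 | 12·h(j); and 8 | -16 since -16 = 8·-2. Therefore 8 | h(j+1).
By the principle of mathematical induction, the result holds for all n ≥ 1.
Therefore the largest such d is 8.

d = 8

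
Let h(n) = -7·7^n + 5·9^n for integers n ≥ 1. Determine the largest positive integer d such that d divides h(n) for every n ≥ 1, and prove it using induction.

Computing the first values: h(1) = -4 and h(2) = 62; gcd(-4, 62) = 2, so d ≤ 2.
We prove 2 | -7·7^n + 5·9^n for all n ≥ 1 by induction on n.
Base step (n = 1): h(1) = -4 = 2·(-2), so 2 | h(1).
Suppose the result is true for n = k, i.e. 2 | h(k). Then
h(k+1) − 9·h(k) = (-7·7^(k+1) + 5·9^(k+1)) − 9·(-7·7^k + 5·9^k) = (-7)·7^k·(7 − 9) = (14)·7^k. Since 2 | h(k) by the inductive hypothesis, 2 | 9·h(k); and 2 | 14 since 14 = 2·7. Therefore 2 | h(k+1).
Hence, by induction on n, the claim holds for every n ≥ 1.
Therefore the largest such d is 2.

d = 2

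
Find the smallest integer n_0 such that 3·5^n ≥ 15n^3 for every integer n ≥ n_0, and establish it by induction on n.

At n = 3: 375 < 405, so the inequality fails and n_0 ≥ 4. We prove 3·5^n ≥ 15n^3 for all n ≥ 4.
When n = 4: 3·5^n = 1875 and 15n^3 = 960, so 1875 ≥ 960.
Suppose the result is true for n = m, so 3·5^m ≥ 15m^3.
Then 3·5^(m + 1) = 5·(3·5^m) ≥ 5·(15m^3).
Also, for m ≥ 4 we have 5·(15m^3) ≥ 15(m+1)^3, since 5 ≥ (1 + 1/m)^3 for all m ≥ 4.
Combining, 3·5^(m + 1) ≥ 15(m+1)^3.
This completes the induction.
Hence the smallest such n_0 is 4.

n_0 = 4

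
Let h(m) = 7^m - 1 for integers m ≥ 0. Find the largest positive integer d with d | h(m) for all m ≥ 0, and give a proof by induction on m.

Computing the first values: h(0) = 0 and h(1) = 6; gcd(0, 6) = 6, so d ≤ 6.
We prove 6 | 7^m - 1 for all m ≥ 0 by induction on m.
When m = 0: h(0) = 0 = 6·(0), so 6 | h(0).
Inductive step: assume the claim holds for m = i, i.e. 6 | h(i). Then
h(i+1) = 7^(i+1) - 1 = 7·(7^i - 1) + 6 = 7·h(i) + 6. The first term is divisible by 6 by the inductive hypothesis, and 6 is divisible by 6. Hence 6 | h(i+1).
By the principle of mathematical induction, the result holds for all m ≥ 0.
Therefore the largest such d is 6.

d = 6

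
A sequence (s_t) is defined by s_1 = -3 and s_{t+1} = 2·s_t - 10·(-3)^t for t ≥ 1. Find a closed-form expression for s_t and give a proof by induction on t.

Computing the first terms: s_1 = -3, s_2 = 24, s_3 = -42. This suggests s_t = 2(-3)^t + 3·2^(t - 1).
Base case (t = 1): the formula gives -3 = -3 = s_1.
Inductive step: suppose the statement holds for some i ≥ 1, so s_i = 2(-3)^i + 3·2^(i - 1).
Then s_{i+1} = 2·s_i - 10·(-3)^i = 2·(2(-3)^i + 3·2^(i - 1)) - 10·(-3)^i = 2(-3)^(i + 1) + 3·2^i = 2(-3)^(i+1) + 3·2^((i+1) - 1),
which is the claimed formula at t = i+1.
By the principle of mathematical induction, the result holds for all t ≥ 1.

s_t = 2(-3)^t + 3·2^(t - 1)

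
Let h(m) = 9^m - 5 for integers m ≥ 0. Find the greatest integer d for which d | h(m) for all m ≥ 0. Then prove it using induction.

Computing the first values: h(0) = -4 and h(1) = 4; gcd(-4, 4) = 4, so d ≤ 4.
We prove 4 | 9^m - 5 for all m ≥ 0 by induction on m.
For the base case m = 0: h(0) = -4 = 4·(-1), so 4 | h(0).
Inductive step: suppose the statement holds for some r ≥ 0, i.e. 4 | h(r). Then
h(r+1) = 9^(r+1) - 5 = 9·(9^r - 5) + 40 = 9·h(r) + 40. The first term is divisible by 4 by the inductive hypothesis, and 40 is divisible by 4. Hence 4 | h(r+1).
By induction, the statement is established for all m ≥ 0.
Therefore the largest such d is 4.

d = 4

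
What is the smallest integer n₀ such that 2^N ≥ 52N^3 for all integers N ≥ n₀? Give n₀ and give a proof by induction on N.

n₀ = 19

At N = 18: 262144 < 303264, so the inequality fails and n₀ ≥ 19. We prove 2^N ≥ 52N^3 for all N ≥ 19.
When N = 19: 2^N = 524288 and 52N^3 = 356668, so 524288 ≥ 356668.
For the inductive step, assume it holds for an arbitrary p ≥ 19, so 2^p ≥ 52p^3.
Then 2^(p + 1) = 2·(2^p) ≥ 2·(52p^3).
Also, for p ≥ 19 we have 2·(52p^3) ≥ 52(p+1)^3, since 2 ≥ (1 + 1/p)^3 for all p ≥ 19.
Combining, 2^(p + 1) ≥ 52(p+1)^3.
Hence, by induction on N, the claim holds for every N ≥ 19.
Hence the smallest such n₀ is 19.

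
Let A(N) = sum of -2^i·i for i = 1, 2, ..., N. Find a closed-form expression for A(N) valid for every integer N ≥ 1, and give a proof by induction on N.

A(N) = 2·2^N(-N + 1) - 2

We claim A(N) = 2·2^N(-N + 1) - 2 for all N ≥ 1.
Base step (N = 1): A(1) = -2, and the closed form gives -2. They agree.
For the inductive step, assume it holds for an arbitrary i ≥ 1, so A(i) = 2·2^i(-i + 1) - 2.
Then A(i+1) = A(i) + (2^(i + 1)(-i - 1)) = (2·2^i(-i + 1) - 2) + (2^(i + 1)(-i - 1)).
Simplifying, A(i+1) = -4·2^i·i - 2 = 2·2^(i+1)(-(i+1) + 1) - 2,
which is the closed form with N = i+1.
By induction, the statement is established for all N ≥ 1.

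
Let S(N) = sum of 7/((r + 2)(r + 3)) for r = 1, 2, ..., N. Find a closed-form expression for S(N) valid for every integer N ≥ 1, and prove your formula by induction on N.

We claim S(N) = 7N/(3(N + 3)) for all N ≥ 1.
For the base case N = 1: S(1) = 7/12, and the closed form gives 7/12. They agree.
Inductive step: suppose the statement holds for some r ≥ 1, so S(r) = 7r/(3(r + 3)).
Then S(r+1) = S(r) + (7/((r + 3)(r + 4))) = (7r/(3(r + 3))) + (7/((r + 3)(r + 4))).
Simplifying, S(r+1) = 7(r + 1)/(3(r + 4)) = 7(r+1)/(3((r+1) + 3)),
which is the closed form with N = r+1.
By the principle of mathematical induction, the result holds for all N ≥ 1.

S(N) = 7N/(3(N + 3))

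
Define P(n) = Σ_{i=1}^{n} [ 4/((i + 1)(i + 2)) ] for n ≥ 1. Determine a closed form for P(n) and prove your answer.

We claim P(n) = 2n/(n + 2) for all n ≥ 1.
Base case (n = 1): P(1) = 2/3, and the closed form gives 2/3. They agree.
Inductive step: assume the claim holds for n = i, so P(i) = 2i/(i + 2).
Then P(i+1) = P(i) + (4/((i + 2)(i + 3))) = (2i/(i + 2)) + (4/((i + 2)(i + 3))).
Simplifying, P(i+1) = 2(i + 1)/(i + 3) = 2(i+1)/((i+1) + 2),
which is the closed form with n = i+1.
This completes the induction.

P(n) = 2n/(n + 2)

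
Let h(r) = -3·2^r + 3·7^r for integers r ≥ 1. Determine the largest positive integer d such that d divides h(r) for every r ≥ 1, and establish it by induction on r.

d = 15

Computing the first values: h(1) = 15 and h(2) = 135; gcd(15, 135) = 15, so d ≤ 15.
We prove 15 | -3·2^r + 3·7^r for all r ≥ 1 by induction on r.
Base case (r = 1): h(1) = 15 = 15·(1), so 15 | h(1).
Suppose the result is true for r = i, i.e. 15 | h(i). Then
h(i+1) − 7·h(i) = (-3·2^(i+1) + 3·7^(i+1)) − 7·(-3·2^i + 3·7^i) = (-3)·2^i·(2 − 7) = (15)·2^i. Since 15 | h(i) by the inductive hypothesis, 15 | 7·h(i); and 15 | 15 since 15 = 15·1. Therefore 15 | h(i+1).
By induction, the statement is established for all r ≥ 1.
Therefore the largest such d is 15.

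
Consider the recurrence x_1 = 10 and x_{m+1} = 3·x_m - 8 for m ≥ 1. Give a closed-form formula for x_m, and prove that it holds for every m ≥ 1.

x_m = 2·3^m + 4

Computing the first terms: x_1 = 10, x_2 = 22, x_3 = 58. This suggests x_m = 2·3^m + 4.
Base case (m = 1): the formula gives 10 = 10 = x_1.
Inductive step: assume the claim holds for m = k, so x_k = 2·3^k + 4.
Then x_{k+1} = 3·x_k - 8 = 3·(2·3^k + 4) - 8 = 2·3^(k + 1) + 4,
which is the claimed formula at m = k+1.
This completes the induction.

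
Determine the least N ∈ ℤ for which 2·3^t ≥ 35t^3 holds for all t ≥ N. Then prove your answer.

At t = 8: 13122 < 17920, so the inequality fails and N ≥ 9. We prove 2·3^t ≥ 35t^3 for all t ≥ 9.
For the base case t = 9: 2·3^t = 39366 and 35t^3 = 25515, so 39366 ≥ 25515.
For the inductive step, assume it holds for an arbitrary p ≥ 9, so 2·3^p ≥ 35p^3.
Then 2·3^(p + 1) = 3·(2·3^p) ≥ 3·(35p^3).
Also, for p ≥ 9 we have 3·(35p^3) ≥ 35(p+1)^3, since 3 ≥ (1 + 1/p)^3 for all p ≥ 9.
Combining, 2·3^(p + 1) ≥ 35(p+1)^3.
This completes the induction.
Hence the smallest such N is 9.

N = 9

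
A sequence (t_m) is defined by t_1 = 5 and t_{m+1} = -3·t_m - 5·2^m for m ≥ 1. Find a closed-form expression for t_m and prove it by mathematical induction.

t_m = 7(-3)^(m - 1) - 2^m

Computing the first terms: t_1 = 5, t_2 = -25, t_3 = 55. This suggests t_m = 7(-3)^(m - 1) - 2^m.
For the base case m = 1: the formula gives 5 = 5 = t_1.
Suppose the result is true for m = j, so t_j = 7(-3)^(j - 1) - 2^j.
Then t_{j+1} = -3·t_j - 5·2^j = -3·(7(-3)^(j - 1) - 2^j) - 5·2^j = 7(-3)^j - 2^(j + 1) = 7(-3)^((j+1) - 1) - 2^(j+1),
which is the claimed formula at m = j+1.
Hence, by induction on m, the claim holds for every m ≥ 1.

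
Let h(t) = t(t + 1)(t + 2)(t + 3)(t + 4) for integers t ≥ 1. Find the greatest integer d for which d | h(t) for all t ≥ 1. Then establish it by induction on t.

d = 120

Computing the first values: h(1) = 120 and h(2) = 720; gcd(120, 720) = 120, so d ≤ 120.
We prove 120 | t(t + 1)(t + 2)(t + 3)(t + 4) for all t ≥ 1 by induction on t.
When t = 1: h(1) = 120 = 120·(1), so 120 | h(1).
Suppose the result is true for t = m, i.e. 120 | h(m). Then
h(m+1) − h(m) = (m+1)·(m+2)·(m+3)·(m+4)·(m+5) − m·(m+1)·(m+2)·(m+3)·(m+4) = (m+1)·(m+2)·(m+3)·(m+4)·[(m+5) − m] = 5·(m+1)·(m+2)·(m+3)·(m+4). The product of 4 consecutive integers is divisible by (4)! = 24, so h(m+1) − h(m) is divisible by 5·24 = 120. By the inductive hypothesis 120 | h(m), hence 120 | h(m+1).
By induction, the statement is established for all t ≥ 1.
Therefore the largest such d is 120.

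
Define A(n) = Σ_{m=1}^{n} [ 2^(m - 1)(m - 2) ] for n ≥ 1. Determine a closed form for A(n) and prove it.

We claim A(n) = 2^n(n - 3) + 3 for all n ≥ 1.
Base step (n = 1): A(1) = -1, and the closed form gives -1. They agree.
Inductive step: suppose the statement holds for some m ≥ 1, so A(m) = 2^m(m - 3) + 3.
Then A(m+1) = A(m) + (2^m(m - 1)) = (2^m(m - 3) + 3) + (2^m(m - 1)).
Simplifying, A(m+1) = 2^(m + 1)m - 2^(m + 2) + 3 = 2^(m+1)((m+1) - 3) + 3,
which is the closed form with n = m+1.
Hence, by induction on n, the claim holds for every n ≥ 1.

A(n) = 2^n(n - 3) + 3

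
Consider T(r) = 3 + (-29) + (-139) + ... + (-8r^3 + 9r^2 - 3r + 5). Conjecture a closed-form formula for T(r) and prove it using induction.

T(r) = -r(2r^3 + r^2 - r - 5)

We claim T(r) = -r(2r^3 + r^2 - r - 5) for all r ≥ 1.
When r = 1: T(1) = 3, and the closed form gives 3. They agree.
Suppose the result is true for r = p, so T(p) = p(-2p^3 - p^2 + p + 5).
Then T(p+1) = T(p) + (-8p^3 - 15p^2 - 9p + 3) = (p(-2p^3 - p^2 + p + 5)) + (-8p^3 - 15p^2 - 9p + 3).
Simplifying, T(p+1) = -(p + 1)(2p^3 + 7p^2 + 7p - 3) = -(p+1)(2(p+1)^3 + (p+1)^2 - (p+1) - 5),
which is the closed form with r = p+1.
By induction, the statement is established for all r ≥ 1.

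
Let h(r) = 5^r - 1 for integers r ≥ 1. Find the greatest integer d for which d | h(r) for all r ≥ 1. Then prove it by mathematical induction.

d = 4

Computing the first values: h(1) = 4 and h(2) = 24; gcd(4, 24) = 4, so d ≤ 4.
We prove 4 | 5^r - 1 for all r ≥ 1 by induction on r.
For the base case r = 1: h(1) = 4 = 4·(1), so 4 | h(1).
Inductive step: suppose the statement holds for some k ≥ 1, i.e. 4 | h(k). Then
5^{k+1} − 1^{k+1} = 5·5^k − 1·1^k = 5·(5^k − 1^k) + (4)·1^k. The first term is divisible by 4 by the inductive hypothesis, and the second term (4)·1^k is divisible by 4 since 4 | 4. Hence 4 | h(k+1).
By the principle of mathematical induction, the result holds for all r ≥ 1.
Therefore the largest such d is 4.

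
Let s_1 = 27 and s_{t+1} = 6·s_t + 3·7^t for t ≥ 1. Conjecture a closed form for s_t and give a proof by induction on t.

Computing the first terms: s_1 = 27, s_2 = 183, s_3 = 1245. This suggests s_t = 6^t + 3·7^t.
When t = 1: the formula gives 27 = 27 = s_1.
Inductive step: assume the claim holds for t = i, so s_i = 6^i + 3·7^i.
Then s_{i+1} = 6·s_i + 3·7^i = 6·(6^i + 3·7^i) + 3·7^i = 6^(i + 1) + 3·7^(i + 1),
which is the claimed formula at t = i+1.
This completes the induction.

s_t = 6^t + 3·7^t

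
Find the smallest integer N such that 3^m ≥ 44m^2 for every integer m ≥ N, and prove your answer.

At m = 6: 729 < 1584, so the inequality fails and N ≥ 7. We prove 3^m ≥ 44m^2 for all m ≥ 7.
Base step (m = 7): 3^m = 2187 and 44m^2 = 2156, so 2187 ≥ 2156.
Inductive step: suppose the statement holds for some r ≥ 7, so 3^r ≥ 44r^2.
Then 3^(r + 1) = 3·(3^r) ≥ 3·(44r^2).
Also, for r ≥ 7 we have 3·(44r^2) ≥ 44(r+1)^2, since 3 ≥ (1 + 1/r)^2 for all r ≥ 7.
Combining, 3^(r + 1) ≥ 44(r+1)^2.
Hence, by induction on m, the claim holds for every m ≥ 7.
Hence the smallest such N is 7.

N = 7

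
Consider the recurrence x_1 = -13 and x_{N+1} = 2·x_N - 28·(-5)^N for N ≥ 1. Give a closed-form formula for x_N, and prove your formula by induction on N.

x_N = 4(-5)^N + 7·2^(N - 1)

Computing the first terms: x_1 = -13, x_2 = 114, x_3 = -472. This suggests x_N = 4(-5)^N + 7·2^(N - 1).
When N = 1: the formula gives -13 = -13 = x_1.
Inductive step: assume the claim holds for N = j, so x_j = 4(-5)^j + 7·2^(j - 1).
Then x_{j+1} = 2·x_j - 28·(-5)^j = 2·(4(-5)^j + 7·2^(j - 1)) - 28·(-5)^j = 4(-5)^(j + 1) + 7·2^j = 4(-5)^(j+1) + 7·2^((j+1) - 1),
which is the claimed formula at N = j+1.
By induction, the statement is established for all N ≥ 1.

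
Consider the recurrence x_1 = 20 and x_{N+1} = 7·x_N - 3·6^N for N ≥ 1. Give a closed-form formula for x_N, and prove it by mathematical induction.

x_N = 3·6^N + 2·7^(N - 1)

Computing the first terms: x_1 = 20, x_2 = 122, x_3 = 746. This suggests x_N = 3·6^N + 2·7^(N - 1).
Base step (N = 1): the formula gives 20 = 20 = x_1.
Suppose the result is true for N = k, so x_k = 3·6^k + 2·7^(k - 1).
Then x_{k+1} = 7·x_k - 3·6^k = 7·(3·6^k + 2·7^(k - 1)) - 3·6^k = 3·6^(k + 1) + 2·7^k = 3·6^(k+1) + 2·7^((k+1) - 1),
which is the claimed formula at N = k+1.
By the principle of mathematical induction, the result holds for all N ≥ 1.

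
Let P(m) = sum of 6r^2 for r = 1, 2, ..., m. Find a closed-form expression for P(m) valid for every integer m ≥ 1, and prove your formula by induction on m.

We claim P(m) = m(m + 1)(2m + 1) for all m ≥ 1.
Base case (m = 1): P(1) = 6, and the closed form gives 6. They agree.
Inductive step: suppose the statement holds for some r ≥ 1, so P(r) = r(2r^2 + 3r + 1).
Then P(r+1) = P(r) + (6(r + 1)^2) = (r(2r^2 + 3r + 1)) + (6(r + 1)^2).
Simplifying, P(r+1) = (r + 1)(r + 2)(2r + 3) = (r+1)((r+1) + 1)(2(r+1) + 1),
which is the closed form with m = r+1.
By induction, the statement is established for all m ≥ 1.

P(m) = m(m + 1)(2m + 1)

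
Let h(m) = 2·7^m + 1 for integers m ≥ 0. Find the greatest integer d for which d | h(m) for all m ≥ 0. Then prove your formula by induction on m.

Computing the first values: h(0) = 3 and h(1) = 15; gcd(3, 15) = 3, so d ≤ 3.
We prove 3 | 2·7^m + 1 for all m ≥ 0 by induction on m.
For the base case m = 0: h(0) = 3 = 3·(1), so 3 | h(0).
Inductive step: suppose the statement holds for some r ≥ 0, i.e. 3 | h(r). Then
h(r+1) = 2·7^(r+1) + 1 = 7·(2·7^r + 1) - 6 = 7·h(r) - 6. The first term is divisible by 3 by the inductive hypothesis, and -6 is divisible by 3. Hence 3 | h(r+1).
By induction, the statement is established for all m ≥ 0.
Therefore the largest such d is 3.

d = 3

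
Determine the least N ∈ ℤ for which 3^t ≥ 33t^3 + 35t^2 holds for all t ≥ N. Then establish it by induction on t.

N = 10

At t = 9: 19683 < 26892, so the inequality fails and N ≥ 10. We prove 3^t ≥ 33t^3 + 35t^2 for all t ≥ 10.
Base case (t = 10): 3^t = 59049 and 33t^3 + 35t^2 = 36500, so 59049 ≥ 36500.
For the inductive step, assume it holds for an arbitrary p ≥ 10, so 3^p ≥ 33p^3 + 35p^2.
Then 3^(p + 1) = 3·(3^p) ≥ 3·(33p^3 + 35p^2).
Also, for p ≥ 10 we have 3·(33p^3 + 35p^2) ≥ 33(p+1)^3 + 35(p+1)^2, since 3·(33p^3 + 35p^2) − (33(p+1)^3 + 35(p+1)^2) = 66p^3 - 29p^2 - 169p - 68, which is nonnegative for all p ≥ 10.
Combining, 3^(p + 1) ≥ 33(p+1)^3 + 35(p+1)^2.
By the principle of mathematical induction, the result holds for all t ≥ 10.
Hence the smallest such N is 10.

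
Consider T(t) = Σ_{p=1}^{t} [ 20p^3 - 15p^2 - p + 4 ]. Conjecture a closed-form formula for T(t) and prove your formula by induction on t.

We claim T(t) = t(5t^3 + 5t^2 - 3t + 1) for all t ≥ 1.
For the base case t = 1: T(1) = 8, and the closed form gives 8. They agree.
Suppose the result is true for t = p, so T(p) = p(5p^3 + 5p^2 - 3p + 1).
Then T(p+1) = T(p) + (20p^3 + 45p^2 + 29p + 8) = (p(5p^3 + 5p^2 - 3p + 1)) + (20p^3 + 45p^2 + 29p + 8).
Simplifying, T(p+1) = (p + 1)(5p^3 + 20p^2 + 22p + 8) = (p+1)(5(p+1)^3 + 5(p+1)^2 - 3(p+1) + 1),
which is the closed form with t = p+1.
This completes the induction.

T(t) = t(5t^3 + 5t^2 - 3t + 1)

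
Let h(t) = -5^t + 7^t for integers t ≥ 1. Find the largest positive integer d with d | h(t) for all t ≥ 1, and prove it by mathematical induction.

Computing the first values: h(1) = 2 and h(2) = 24; gcd(2, 24) = 2, so d ≤ 2.
We prove 2 | -5^t + 7^t for all t ≥ 1 by induction on t.
Base step (t = 1): h(1) = 2 = 2·(1), so 2 | h(1).
For the inductive step, assume it holds for an arbitrary m ≥ 1, i.e. 2 | h(m). Then
7^{m+1} − 5^{m+1} = 7·7^m − 5·5^m = 7·(7^m − 5^m) + (2)·5^m. The first term is divisible by 2 by the inductive hypothesis, and the second term (2)·5^m is divisible by 2 since 2 | 2. Hence 2 | h(m+1).
Hence, by induction on t, the claim holds for every t ≥ 1.
Therefore the largest such d is 2.

d = 2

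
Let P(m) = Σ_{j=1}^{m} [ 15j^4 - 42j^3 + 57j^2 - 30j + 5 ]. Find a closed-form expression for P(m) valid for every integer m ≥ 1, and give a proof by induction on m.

P(m) = m(3m^4 - 3m^3 + 3m^2 + 3m - 1)

We claim P(m) = m(3m^4 - 3m^3 + 3m^2 + 3m - 1) for all m ≥ 1.
Base step (m = 1): P(1) = 5, and the closed form gives 5. They agree.
For the inductive step, assume it holds for an arbitrary j ≥ 1, so P(j) = j(3j^4 - 3j^3 + 3j^2 + 3j - 1).
Then P(j+1) = P(j) + (15j^4 + 18j^3 + 21j^2 + 18j + 5) = (j(3j^4 - 3j^3 + 3j^2 + 3j - 1)) + (15j^4 + 18j^3 + 21j^2 + 18j + 5).
Simplifying, P(j+1) = (j + 1)(3j^4 + 9j^3 + 12j^2 + 12j + 5) = (j+1)(3(j+1)^4 - 3(j+1)^3 + 3(j+1)^2 + 3(j+1) - 1),
which is the closed form with m = j+1.
By the principle of mathematical induction, the result holds for all m ≥ 1.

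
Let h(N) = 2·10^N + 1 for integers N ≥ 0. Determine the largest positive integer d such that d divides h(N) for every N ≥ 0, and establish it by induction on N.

d = 3

Computing the first values: h(0) = 3 and h(1) = 21; gcd(3, 21) = 3, so d ≤ 3.
We prove 3 | 2·10^N + 1 for all N ≥ 0 by induction on N.
Base case (N = 0): h(0) = 3 = 3·(1), so 3 | h(0).
For the inductive step, assume it holds for an arbitrary i ≥ 0, i.e. 3 | h(i). Then
h(i+1) = 2·10^(i+1) + 1 = 10·(2·10^i + 1) - 9 = 10·h(i) - 9. The first term is divisible by 3 by the inductive hypothesis, and -9 is divisible by 3. Hence 3 | h(i+1).
By induction, the statement is established for all N ≥ 0.
Therefore the largest such d is 3.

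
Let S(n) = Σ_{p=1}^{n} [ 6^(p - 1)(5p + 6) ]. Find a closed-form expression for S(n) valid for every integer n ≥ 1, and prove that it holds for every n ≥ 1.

We claim S(n) = 6^n(n + 1) - 1 for all n ≥ 1.
Base step (n = 1): S(1) = 11, and the closed form gives 11. They agree.
Suppose the result is true for n = p, so S(p) = 6^p(p + 1) - 1.
Then S(p+1) = S(p) + (6^p(5p + 11)) = (6^p(p + 1) - 1) + (6^p(5p + 11)).
Simplifying, S(p+1) = 6·6^p·p + 12·6^p - 1 = 6^(p+1)((p+1) + 1) - 1,
which is the closed form with n = p+1.
Hence, by induction on n, the claim holds for every n ≥ 1.

S(n) = 6^n(n + 1) - 1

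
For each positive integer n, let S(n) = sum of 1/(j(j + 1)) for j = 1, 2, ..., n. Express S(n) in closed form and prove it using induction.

S(n) = n/(n + 1)

We claim S(n) = n/(n + 1) for all n ≥ 1.
For the base case n = 1: S(1) = 1/2, and the closed form gives 1/2. They agree.
Inductive step: suppose the statement holds for some j ≥ 1, so S(j) = j/(j + 1).
Then S(j+1) = S(j) + (1/((j + 1)(j + 2))) = (j/(j + 1)) + (1/((j + 1)(j + 2))).
Simplifying, S(j+1) = (j + 1)/(j + 2) = (j+1)/((j+1) + 1),
which is the closed form with n = j+1.
Hence, by induction on n, the claim holds for every n ≥ 1.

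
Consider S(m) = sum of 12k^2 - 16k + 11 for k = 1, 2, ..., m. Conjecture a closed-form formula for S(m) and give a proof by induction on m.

We claim S(m) = m(4m^2 - 2m + 5) for all m ≥ 1.
Base case (m = 1): S(1) = 7, and the closed form gives 7. They agree.
For the inductive step, assume it holds for an arbitrary k ≥ 1, so S(k) = k(4k^2 - 2k + 5).
Then S(k+1) = S(k) + (12k^2 + 8k + 7) = (k(4k^2 - 2k + 5)) + (12k^2 + 8k + 7).
Simplifying, S(k+1) = (k + 1)(4k^2 + 6k + 7) = (k+1)(4(k+1)^2 - 2(k+1) + 5),
which is the closed form with m = k+1.
This completes the induction.

S(m) = m(4m^2 - 2m + 5)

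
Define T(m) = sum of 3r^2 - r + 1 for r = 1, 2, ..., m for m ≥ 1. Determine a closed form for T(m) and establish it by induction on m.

We claim T(m) = m(m^2 + m + 1) for all m ≥ 1.
Base case (m = 1): T(1) = 3, and the closed form gives 3. They agree.
Inductive step: assume the claim holds for m = r, so T(r) = r(r^2 + r + 1).
Then T(r+1) = T(r) + (-r + 3(r + 1)^2) = (r(r^2 + r + 1)) + (-r + 3(r + 1)^2).
Simplifying, T(r+1) = (r + 1)(r^2 + 3r + 3) = (r+1)((r+1)^2 + (r+1) + 1),
which is the closed form with m = r+1.
Hence, by induction on m, the claim holds for every m ≥ 1.

T(m) = m(m^2 + m + 1)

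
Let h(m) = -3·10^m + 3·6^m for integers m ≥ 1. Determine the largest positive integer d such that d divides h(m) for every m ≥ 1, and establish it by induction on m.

d = 12

Computing the first values: h(1) = -12 and h(2) = -192; gcd(-12, -192) = 12, so d ≤ 12.
We prove 12 | -3·10^m + 3·6^m for all m ≥ 1 by induction on m.
When m = 1: h(1) = -12 = 12·(-1), so 12 | h(1).
Inductive step: assume the claim holds for m = p, i.e. 12 | h(p). Then
h(p+1) − 10·h(p) = (-3·10^(p+1) + 3·6^(p+1)) − 10·(-3·10^p + 3·6^p) = (3)·6^p·(6 − 10) = (-12)·6^p. Since 12 | h(p) by the inductive hypothesis, 12 | 10·h(p); and 12 | -12 since -12 = 12·-1. Therefore 12 | h(p+1).
By the principle of mathematical induction, the result holds for all m ≥ 1.
Therefore the largest such d is 12.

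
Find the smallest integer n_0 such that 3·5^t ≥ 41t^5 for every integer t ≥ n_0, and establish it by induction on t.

At t = 8: 1171875 < 1343488, so the inequality fails and n_0 ≥ 9. We prove 3·5^t ≥ 41t^5 for all t ≥ 9.
When t = 9: 3·5^t = 5859375 and 41t^5 = 2421009, so 5859375 ≥ 2421009.
Suppose the result is true for t = m, so 3·5^m ≥ 41m^5.
Then 3·5^(m + 1) = 5·(3·5^m) ≥ 5·(41m^5).
Also, for m ≥ 9 we have 5·(41m^5) ≥ 41(m+1)^5, since 5 ≥ (1 + 1/m)^5 for all m ≥ 9.
Combining, 3·5^(m + 1) ≥ 41(m+1)^5.
By the principle of mathematical induction, the result holds for all t ≥ 9.
Hence the smallest such n_0 is 9.

n_0 = 9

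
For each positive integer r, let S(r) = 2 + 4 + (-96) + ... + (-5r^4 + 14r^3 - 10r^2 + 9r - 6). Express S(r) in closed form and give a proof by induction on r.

S(r) = -r(r^4 - r^3 - 2r^2 - 3r + 3)

We claim S(r) = -r(r^4 - r^3 - 2r^2 - 3r + 3) for all r ≥ 1.
When r = 1: S(1) = 2, and the closed form gives 2. They agree.
Inductive step: assume the claim holds for r = p, so S(p) = p(-p^4 + p^3 + 2p^2 + 3p - 3).
Then S(p+1) = S(p) + (-5p^4 - 6p^3 + 2p^2 + 11p + 2) = (p(-p^4 + p^3 + 2p^2 + 3p - 3)) + (-5p^4 - 6p^3 + 2p^2 + 11p + 2).
Simplifying, S(p+1) = -(p + 1)(p^4 + 3p^3 + p^2 - 6p - 2) = -(p+1)((p+1)^4 - (p+1)^3 - 2(p+1)^2 - 3(p+1) + 3),
which is the closed form with r = p+1.
Hence, by induction on r, the claim holds for every r ≥ 1.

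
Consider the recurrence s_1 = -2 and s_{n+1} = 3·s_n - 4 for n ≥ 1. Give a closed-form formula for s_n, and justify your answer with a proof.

Computing the first terms: s_1 = -2, s_2 = -10, s_3 = -34. This suggests s_n = -4·3^(n - 1) + 2.
When n = 1: the formula gives -2 = -2 = s_1.
For the inductive step, assume it holds for an arbitrary j ≥ 1, so s_j = -4·3^(j - 1) + 2.
Then s_{j+1} = 3·s_j - 4 = 3·(-4·3^(j - 1) + 2) - 4 = -4·3^j + 2 = -4·3^((j+1) - 1) + 2,
which is the claimed formula at n = j+1.
By induction, the statement is established for all n ≥ 1.

s_n = -4·3^(n - 1) + 2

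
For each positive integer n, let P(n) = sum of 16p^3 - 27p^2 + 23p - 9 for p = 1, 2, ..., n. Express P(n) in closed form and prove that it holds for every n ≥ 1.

We claim P(n) = n(4n^3 - n^2 + 2n - 2) for all n ≥ 1.
For the base case n = 1: P(1) = 3, and the closed form gives 3. They agree.
Inductive step: assume the claim holds for n = p, so P(p) = p(4p^3 - p^2 + 2p - 2).
Then P(p+1) = P(p) + (16p^3 + 21p^2 + 17p + 3) = (p(4p^3 - p^2 + 2p - 2)) + (16p^3 + 21p^2 + 17p + 3).
Simplifying, P(p+1) = (p + 1)(4p^3 + 11p^2 + 12p + 3) = (p+1)(4(p+1)^3 - (p+1)^2 + 2(p+1) - 2),
which is the closed form with n = p+1.
By the principle of mathematical induction, the result holds for all n ≥ 1.

P(n) = n(4n^3 - n^2 + 2n - 2)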